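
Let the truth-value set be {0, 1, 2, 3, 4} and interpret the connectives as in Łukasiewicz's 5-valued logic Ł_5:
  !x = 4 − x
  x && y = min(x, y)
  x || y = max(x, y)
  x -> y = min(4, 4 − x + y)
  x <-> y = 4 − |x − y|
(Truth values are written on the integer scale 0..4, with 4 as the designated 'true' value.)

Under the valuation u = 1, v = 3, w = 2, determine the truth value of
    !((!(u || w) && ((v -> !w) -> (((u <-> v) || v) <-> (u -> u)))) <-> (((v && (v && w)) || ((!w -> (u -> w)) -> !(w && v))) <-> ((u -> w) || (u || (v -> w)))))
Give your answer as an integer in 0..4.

0

u || w = 1 || 2 = 2
!(u || w) = !2 = 2
!w = !2 = 2
v -> !w = 3 -> 2 = 3
u <-> v = 1 <-> 3 = 2
(u <-> v) || v = 2 || 3 = 3
u -> u = 1 -> 1 = 4
((u <-> v) || v) <-> (u -> u) = 3 <-> 4 = 3
(v -> !w) -> (((u <-> v) || v) <-> (u -> u)) = 3 -> 3 = 4
!(u || w) && ((v -> !w) -> (((u <-> v) || v) <-> (u -> u))) = 2 && 4 = 2
v && w = 3 && 2 = 2
v && (v && w) = 3 && 2 = 2
!w = !2 = 2
u -> w = 1 -> 2 = 4
!w -> (u -> w) = 2 -> 4 = 4
w && v = 2 && 3 = 2
!(w && v) = !2 = 2
(!w -> (u -> w)) -> !(w && v) = 4 -> 2 = 2
(v && (v && w)) || ((!w -> (u -> w)) -> !(w && v)) = 2 || 2 = 2
u -> w = 1 -> 2 = 4
v -> w = 3 -> 2 = 3
u || (v -> w) = 1 || 3 = 3
(u -> w) || (u || (v -> w)) = 4 || 3 = 4
((v && (v && w)) || ((!w -> (u -> w)) -> !(w && v))) <-> ((u -> w) || (u || (v -> w))) = 2 <-> 4 = 2
(!(u || w) && ((v -> !w) -> (((u <-> v) || v) <-> (u -> u)))) <-> (((v && (v && w)) || ((!w -> (u -> w)) -> !(w && v))) <-> ((u -> w) || (u || (v -> w)))) = 2 <-> 2 = 4
!((!(u || w) && ((v -> !w) -> (((u <-> v) || v) <-> (u -> u)))) <-> (((v && (v && w)) || ((!w -> (u -> w)) -> !(w && v))) <-> ((u -> w) || (u || (v -> w))))) = !4 = 0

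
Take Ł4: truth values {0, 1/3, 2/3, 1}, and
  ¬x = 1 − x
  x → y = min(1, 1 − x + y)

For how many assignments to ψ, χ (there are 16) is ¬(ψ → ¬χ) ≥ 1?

1

ψ = 0, χ = 0 ↦ 0  <
ψ = 0, χ = 1/3 ↦ 0  <
ψ = 0, χ = 2/3 ↦ 0  <
ψ = 0, χ = 1 ↦ 0  <
ψ = 1/3, χ = 0 ↦ 0  <
ψ = 1/3, χ = 1/3 ↦ 0  <
ψ = 1/3, χ = 2/3 ↦ 0  <
ψ = 1/3, χ = 1 ↦ 1/3  <
ψ = 2/3, χ = 0 ↦ 0  <
ψ = 2/3, χ = 1/3 ↦ 0  <
ψ = 2/3, χ = 2/3 ↦ 1/3  <
ψ = 2/3, χ = 1 ↦ 2/3  <
ψ = 1, χ = 0 ↦ 0  <
ψ = 1, χ = 1/3 ↦ 1/3  <
ψ = 1, χ = 2/3 ↦ 2/3  <
ψ = 1, χ = 1 ↦ 1  ≥
So 1 of the 16 assignments meets the threshold.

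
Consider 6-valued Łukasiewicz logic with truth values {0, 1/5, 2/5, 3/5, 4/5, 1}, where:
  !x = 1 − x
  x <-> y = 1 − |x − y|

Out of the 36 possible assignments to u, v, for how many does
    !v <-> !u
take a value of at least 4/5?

16

value 1: 6 assignments (counts)
value 4/5: 10 assignments (counts)
value 3/5: 8 assignments
value 2/5: 6 assignments
value 1/5: 4 assignments
value 0: 2 assignments
So 16 of the 36 assignments meet the threshold.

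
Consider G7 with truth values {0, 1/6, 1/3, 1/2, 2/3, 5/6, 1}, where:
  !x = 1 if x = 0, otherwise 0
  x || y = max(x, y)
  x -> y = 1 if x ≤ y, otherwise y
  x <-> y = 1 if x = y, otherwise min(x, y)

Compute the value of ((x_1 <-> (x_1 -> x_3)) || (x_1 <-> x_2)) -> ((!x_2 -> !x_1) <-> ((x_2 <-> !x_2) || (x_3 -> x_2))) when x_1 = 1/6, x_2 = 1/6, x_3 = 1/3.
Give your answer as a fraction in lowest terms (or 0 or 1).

x_1 -> x_3 = 1/6 -> 1/3 = 1
x_1 <-> (x_1 -> x_3) = 1/6 <-> 1 = 1/6
x_1 <-> x_2 = 1/6 <-> 1/6 = 1
(x_1 <-> (x_1 -> x_3)) || (x_1 <-> x_2) = 1/6 || 1 = 1
!x_2 = !1/6 = 0
!x_1 = !1/6 = 0
!x_2 -> !x_1 = 0 -> 0 = 1
!x_2 = !1/6 = 0
x_2 <-> !x_2 = 1/6 <-> 0 = 0
x_3 -> x_2 = 1/3 -> 1/6 = 1/6
(x_2 <-> !x_2) || (x_3 -> x_2) = 0 || 1/6 = 1/6
(!x_2 -> !x_1) <-> ((x_2 <-> !x_2) || (x_3 -> x_2)) = 1 <-> 1/6 = 1/6
((x_1 <-> (x_1 -> x_3)) || (x_1 <-> x_2)) -> ((!x_2 -> !x_1) <-> ((x_2 <-> !x_2) || (x_3 -> x_2))) = 1 -> 1/6 = 1/6

1/6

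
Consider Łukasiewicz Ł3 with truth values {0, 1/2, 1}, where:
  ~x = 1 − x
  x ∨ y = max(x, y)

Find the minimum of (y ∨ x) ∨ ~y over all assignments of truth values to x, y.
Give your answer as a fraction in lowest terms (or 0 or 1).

Take x = 0, y = 1/2:
y ∨ x = 1/2 ∨ 0 = 1/2
~y = ~1/2 = 1/2
(y ∨ x) ∨ ~y = 1/2 ∨ 1/2 = 1/2
No assignment yields a value below 1/2, so this is the minimum.

1/2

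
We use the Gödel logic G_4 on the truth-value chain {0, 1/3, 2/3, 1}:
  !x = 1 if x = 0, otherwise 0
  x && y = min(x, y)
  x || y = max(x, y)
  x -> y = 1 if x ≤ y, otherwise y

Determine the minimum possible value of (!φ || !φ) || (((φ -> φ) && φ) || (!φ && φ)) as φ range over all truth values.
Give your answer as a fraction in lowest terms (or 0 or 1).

Take φ = 1/3:
!φ = !1/3 = 0
!φ = !1/3 = 0
!φ || !φ = 0 || 0 = 0
φ -> φ = 1/3 -> 1/3 = 1
(φ -> φ) && φ = 1 && 1/3 = 1/3
!φ = !1/3 = 0
!φ && φ = 0 && 1/3 = 0
((φ -> φ) && φ) || (!φ && φ) = 1/3 || 0 = 1/3
(!φ || !φ) || (((φ -> φ) && φ) || (!φ && φ)) = 0 || 1/3 = 1/3
No assignment yields a value below 1/3, so this is the minimum.

1/3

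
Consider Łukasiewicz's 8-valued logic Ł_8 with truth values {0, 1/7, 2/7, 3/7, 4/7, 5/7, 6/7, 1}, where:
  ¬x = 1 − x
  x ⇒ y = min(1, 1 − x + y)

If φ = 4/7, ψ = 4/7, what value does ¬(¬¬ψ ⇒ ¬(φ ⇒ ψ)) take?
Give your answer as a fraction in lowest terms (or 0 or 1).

¬ψ = ¬4/7 = 3/7
¬¬ψ = ¬3/7 = 4/7
φ ⇒ ψ = 4/7 ⇒ 4/7 = 1
¬(φ ⇒ ψ) = ¬1 = 0
¬¬ψ ⇒ ¬(φ ⇒ ψ) = 4/7 ⇒ 0 = 3/7
¬(¬¬ψ ⇒ ¬(φ ⇒ ψ)) = ¬3/7 = 4/7

4/7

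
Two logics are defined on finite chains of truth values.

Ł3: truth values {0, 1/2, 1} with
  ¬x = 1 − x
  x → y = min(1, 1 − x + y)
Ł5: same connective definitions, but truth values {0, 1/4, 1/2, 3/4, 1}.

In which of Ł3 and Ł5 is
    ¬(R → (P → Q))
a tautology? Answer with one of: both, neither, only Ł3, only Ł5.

In Ł3: at P = 0, Q = 0, R = 0 the value is 0 — not a tautology.
In Ł5: at P = 0, Q = 0, R = 0 the value is 0 — not a tautology.

neither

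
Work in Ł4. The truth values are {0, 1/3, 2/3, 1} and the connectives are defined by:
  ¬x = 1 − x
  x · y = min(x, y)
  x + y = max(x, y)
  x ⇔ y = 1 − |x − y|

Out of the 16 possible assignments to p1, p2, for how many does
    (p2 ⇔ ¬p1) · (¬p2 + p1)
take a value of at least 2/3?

p1 = 0, p2 = 0 ↦ 0  <
p1 = 0, p2 = 1/3 ↦ 1/3  <
p1 = 0, p2 = 2/3 ↦ 1/3  <
p1 = 0, p2 = 1 ↦ 0  <
p1 = 1/3, p2 = 0 ↦ 1/3  <
p1 = 1/3, p2 = 1/3 ↦ 2/3  ≥
p1 = 1/3, p2 = 2/3 ↦ 1/3  <
p1 = 1/3, p2 = 1 ↦ 1/3  <
p1 = 2/3, p2 = 0 ↦ 2/3  ≥
p1 = 2/3, p2 = 1/3 ↦ 2/3  ≥
p1 = 2/3, p2 = 2/3 ↦ 2/3  ≥
p1 = 2/3, p2 = 1 ↦ 1/3  <
p1 = 1, p2 = 0 ↦ 1  ≥
p1 = 1, p2 = 1/3 ↦ 2/3  ≥
p1 = 1, p2 = 2/3 ↦ 1/3  <
p1 = 1, p2 = 1 ↦ 0  <
So 6 of the 16 assignments meet the threshold.

6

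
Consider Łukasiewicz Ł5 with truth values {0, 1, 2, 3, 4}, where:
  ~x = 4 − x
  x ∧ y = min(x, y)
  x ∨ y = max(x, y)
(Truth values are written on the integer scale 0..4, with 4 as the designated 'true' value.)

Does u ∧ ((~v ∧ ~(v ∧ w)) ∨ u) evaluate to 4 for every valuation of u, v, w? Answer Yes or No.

Counterexample: take u = 0, v = 0, w = 0.
~v = ~0 = 4
v ∧ w = 0 ∧ 0 = 0
~(v ∧ w) = ~0 = 4
~v ∧ ~(v ∧ w) = 4 ∧ 4 = 4
(~v ∧ ~(v ∧ w)) ∨ u = 4 ∨ 0 = 4
u ∧ ((~v ∧ ~(v ∧ w)) ∨ u) = 0 ∧ 4 = 0
This gives 0 ≠ 4.

No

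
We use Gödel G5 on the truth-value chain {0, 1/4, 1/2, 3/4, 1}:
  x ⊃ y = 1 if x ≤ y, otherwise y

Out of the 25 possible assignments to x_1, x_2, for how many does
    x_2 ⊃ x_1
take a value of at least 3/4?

value 1: 15 assignments (counts)
value 3/4: 1 assignment (counts)
value 1/2: 2 assignments
value 1/4: 3 assignments
value 0: 4 assignments
So 16 of the 25 assignments meet the threshold.

16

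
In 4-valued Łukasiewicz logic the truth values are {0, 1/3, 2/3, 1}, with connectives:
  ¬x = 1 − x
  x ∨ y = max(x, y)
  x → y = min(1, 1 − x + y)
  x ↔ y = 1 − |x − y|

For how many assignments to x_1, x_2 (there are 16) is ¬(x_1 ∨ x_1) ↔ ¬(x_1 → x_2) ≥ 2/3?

7

x_1 = 0, x_2 = 0 ↦ 0  <
x_1 = 0, x_2 = 1/3 ↦ 0  <
x_1 = 0, x_2 = 2/3 ↦ 0  <
x_1 = 0, x_2 = 1 ↦ 0  <
x_1 = 1/3, x_2 = 0 ↦ 2/3  ≥
x_1 = 1/3, x_2 = 1/3 ↦ 1/3  <
x_1 = 1/3, x_2 = 2/3 ↦ 1/3  <
x_1 = 1/3, x_2 = 1 ↦ 1/3  <
x_1 = 2/3, x_2 = 0 ↦ 2/3  ≥
x_1 = 2/3, x_2 = 1/3 ↦ 1  ≥
x_1 = 2/3, x_2 = 2/3 ↦ 2/3  ≥
x_1 = 2/3, x_2 = 1 ↦ 2/3  ≥
x_1 = 1, x_2 = 0 ↦ 0  <
x_1 = 1, x_2 = 1/3 ↦ 1/3  <
x_1 = 1, x_2 = 2/3 ↦ 2/3  ≥
x_1 = 1, x_2 = 1 ↦ 1  ≥
So 7 of the 16 assignments meet the threshold.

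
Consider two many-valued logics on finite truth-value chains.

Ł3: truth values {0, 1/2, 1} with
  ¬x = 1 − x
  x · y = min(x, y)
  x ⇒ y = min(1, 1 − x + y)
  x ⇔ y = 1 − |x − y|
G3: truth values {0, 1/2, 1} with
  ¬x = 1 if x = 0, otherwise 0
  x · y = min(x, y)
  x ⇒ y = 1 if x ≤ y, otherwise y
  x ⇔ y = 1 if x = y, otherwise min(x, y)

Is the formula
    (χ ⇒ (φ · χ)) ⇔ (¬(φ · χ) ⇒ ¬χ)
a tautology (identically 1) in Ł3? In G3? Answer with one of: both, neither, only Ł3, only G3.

only Ł3

In Ł3: every assignment gives 1 — tautology.
In G3: at φ = 1/2, χ = 1 the value is 1/2 — not a tautology.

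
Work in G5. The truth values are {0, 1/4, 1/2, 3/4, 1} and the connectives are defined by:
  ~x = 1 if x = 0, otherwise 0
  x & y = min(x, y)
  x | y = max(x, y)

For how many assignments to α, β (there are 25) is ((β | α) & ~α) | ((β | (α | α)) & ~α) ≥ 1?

1

value 1: 1 assignment (counts)
value 3/4: 1 assignment
value 1/2: 1 assignment
value 1/4: 1 assignment
value 0: 21 assignments
So 1 of the 25 assignments meets the threshold.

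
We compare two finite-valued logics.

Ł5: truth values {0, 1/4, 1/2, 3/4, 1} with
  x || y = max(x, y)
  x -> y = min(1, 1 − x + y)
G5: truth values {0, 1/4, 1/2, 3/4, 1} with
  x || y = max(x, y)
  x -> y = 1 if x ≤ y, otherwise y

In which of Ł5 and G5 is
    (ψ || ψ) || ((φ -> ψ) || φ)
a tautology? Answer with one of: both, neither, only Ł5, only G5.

neither

In Ł5: at φ = 1/4, ψ = 0 the value is 3/4 — not a tautology.
In G5: at φ = 1/4, ψ = 0 the value is 1/4 — not a tautology.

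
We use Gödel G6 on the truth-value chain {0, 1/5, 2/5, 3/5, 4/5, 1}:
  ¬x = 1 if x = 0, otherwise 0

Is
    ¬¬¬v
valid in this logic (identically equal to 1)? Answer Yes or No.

No

Counterexample: take v = 1/5.
¬v = ¬1/5 = 0
¬¬v = ¬0 = 1
¬¬¬v = ¬1 = 0
This gives 0 ≠ 1.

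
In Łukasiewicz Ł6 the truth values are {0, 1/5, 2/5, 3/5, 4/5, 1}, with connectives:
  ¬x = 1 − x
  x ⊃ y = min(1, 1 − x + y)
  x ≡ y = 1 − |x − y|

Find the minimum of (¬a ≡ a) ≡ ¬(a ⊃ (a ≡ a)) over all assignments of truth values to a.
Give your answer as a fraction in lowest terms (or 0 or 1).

Take a = 2/5:
¬a = ¬2/5 = 3/5
¬a ≡ a = 3/5 ≡ 2/5 = 4/5
a ≡ a = 2/5 ≡ 2/5 = 1
a ⊃ (a ≡ a) = 2/5 ⊃ 1 = 1
¬(a ⊃ (a ≡ a)) = ¬1 = 0
(¬a ≡ a) ≡ ¬(a ⊃ (a ≡ a)) = 4/5 ≡ 0 = 1/5
No assignment yields a value below 1/5, so this is the minimum.

1/5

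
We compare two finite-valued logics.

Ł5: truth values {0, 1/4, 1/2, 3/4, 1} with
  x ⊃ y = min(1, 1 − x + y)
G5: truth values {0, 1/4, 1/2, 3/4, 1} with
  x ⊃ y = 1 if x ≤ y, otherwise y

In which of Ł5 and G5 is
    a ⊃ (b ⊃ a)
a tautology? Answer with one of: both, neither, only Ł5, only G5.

both

In Ł5: every assignment gives 1 — tautology.
In G5: every assignment gives 1 — tautology.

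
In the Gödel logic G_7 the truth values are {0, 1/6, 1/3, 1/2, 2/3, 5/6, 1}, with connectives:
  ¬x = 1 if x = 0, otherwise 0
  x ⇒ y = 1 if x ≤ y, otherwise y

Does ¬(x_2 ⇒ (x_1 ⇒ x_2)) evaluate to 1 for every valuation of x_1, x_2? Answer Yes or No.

No

Counterexample: take x_1 = 0, x_2 = 0.
x_1 ⇒ x_2 = 0 ⇒ 0 = 1
x_2 ⇒ (x_1 ⇒ x_2) = 0 ⇒ 1 = 1
¬(x_2 ⇒ (x_1 ⇒ x_2)) = ¬1 = 0
This gives 0 ≠ 1.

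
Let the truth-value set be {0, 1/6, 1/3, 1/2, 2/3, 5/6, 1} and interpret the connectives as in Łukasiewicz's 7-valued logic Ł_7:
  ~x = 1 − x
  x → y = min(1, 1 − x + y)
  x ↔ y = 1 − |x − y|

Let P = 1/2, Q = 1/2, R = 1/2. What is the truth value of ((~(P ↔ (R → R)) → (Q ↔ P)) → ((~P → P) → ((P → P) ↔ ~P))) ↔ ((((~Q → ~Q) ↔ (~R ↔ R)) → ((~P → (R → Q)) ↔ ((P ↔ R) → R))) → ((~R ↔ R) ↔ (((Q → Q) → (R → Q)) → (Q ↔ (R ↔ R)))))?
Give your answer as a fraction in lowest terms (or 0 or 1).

R → R = 1/2 → 1/2 = 1
P ↔ (R → R) = 1/2 ↔ 1 = 1/2
~(P ↔ (R → R)) = ~1/2 = 1/2
Q ↔ P = 1/2 ↔ 1/2 = 1
~(P ↔ (R → R)) → (Q ↔ P) = 1/2 → 1 = 1
~P = ~1/2 = 1/2
~P → P = 1/2 → 1/2 = 1
P → P = 1/2 → 1/2 = 1
~P = ~1/2 = 1/2
(P → P) ↔ ~P = 1 ↔ 1/2 = 1/2
(~P → P) → ((P → P) ↔ ~P) = 1 → 1/2 = 1/2
(~(P ↔ (R → R)) → (Q ↔ P)) → ((~P → P) → ((P → P) ↔ ~P)) = 1 → 1/2 = 1/2
~Q = ~1/2 = 1/2
~Q = ~1/2 = 1/2
~Q → ~Q = 1/2 → 1/2 = 1
~R = ~1/2 = 1/2
~R ↔ R = 1/2 ↔ 1/2 = 1
(~Q → ~Q) ↔ (~R ↔ R) = 1 ↔ 1 = 1
~P = ~1/2 = 1/2
R → Q = 1/2 → 1/2 = 1
~P → (R → Q) = 1/2 → 1 = 1
P ↔ R = 1/2 ↔ 1/2 = 1
(P ↔ R) → R = 1 → 1/2 = 1/2
(~P → (R → Q)) ↔ ((P ↔ R) → R) = 1 ↔ 1/2 = 1/2
((~Q → ~Q) ↔ (~R ↔ R)) → ((~P → (R → Q)) ↔ ((P ↔ R) → R)) = 1 → 1/2 = 1/2
~R = ~1/2 = 1/2
~R ↔ R = 1/2 ↔ 1/2 = 1
Q → Q = 1/2 → 1/2 = 1
R → Q = 1/2 → 1/2 = 1
(Q → Q) → (R → Q) = 1 → 1 = 1
R ↔ R = 1/2 ↔ 1/2 = 1
Q ↔ (R ↔ R) = 1/2 ↔ 1 = 1/2
((Q → Q) → (R → Q)) → (Q ↔ (R ↔ R)) = 1 → 1/2 = 1/2
(~R ↔ R) ↔ (((Q → Q) → (R → Q)) → (Q ↔ (R ↔ R))) = 1 ↔ 1/2 = 1/2
(((~Q → ~Q) ↔ (~R ↔ R)) → ((~P → (R → Q)) ↔ ((P ↔ R) → R))) → ((~R ↔ R) ↔ (((Q → Q) → (R → Q)) → (Q ↔ (R ↔ R)))) = 1/2 → 1/2 = 1
((~(P ↔ (R → R)) → (Q ↔ P)) → ((~P → P) → ((P → P) ↔ ~P))) ↔ ((((~Q → ~Q) ↔ (~R ↔ R)) → ((~P → (R → Q)) ↔ ((P ↔ R) → R))) → ((~R ↔ R) ↔ (((Q → Q) → (R → Q)) → (Q ↔ (R ↔ R))))) = 1/2 ↔ 1 = 1/2

1/2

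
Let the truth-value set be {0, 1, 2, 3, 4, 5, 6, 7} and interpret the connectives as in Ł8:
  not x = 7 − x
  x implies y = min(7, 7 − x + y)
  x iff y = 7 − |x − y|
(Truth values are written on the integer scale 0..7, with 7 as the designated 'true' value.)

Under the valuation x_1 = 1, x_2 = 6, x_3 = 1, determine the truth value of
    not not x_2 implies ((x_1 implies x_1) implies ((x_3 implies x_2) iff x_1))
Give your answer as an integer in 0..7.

not x_2 = not 6 = 1
not not x_2 = not 1 = 6
x_1 implies x_1 = 1 implies 1 = 7
x_3 implies x_2 = 1 implies 6 = 7
(x_3 implies x_2) iff x_1 = 7 iff 1 = 1
(x_1 implies x_1) implies ((x_3 implies x_2) iff x_1) = 7 implies 1 = 1
not not x_2 implies ((x_1 implies x_1) implies ((x_3 implies x_2) iff x_1)) = 6 implies 1 = 2

2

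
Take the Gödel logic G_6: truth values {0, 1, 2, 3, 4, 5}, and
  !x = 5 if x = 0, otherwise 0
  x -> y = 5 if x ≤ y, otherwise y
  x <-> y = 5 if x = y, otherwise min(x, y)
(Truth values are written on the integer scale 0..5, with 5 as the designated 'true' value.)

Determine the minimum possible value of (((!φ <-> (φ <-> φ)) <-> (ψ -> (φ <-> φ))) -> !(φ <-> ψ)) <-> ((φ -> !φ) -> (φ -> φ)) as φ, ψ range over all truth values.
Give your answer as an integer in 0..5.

Take φ = 0, ψ = 0:
!φ = !0 = 5
φ <-> φ = 0 <-> 0 = 5
!φ <-> (φ <-> φ) = 5 <-> 5 = 5
φ <-> φ = 0 <-> 0 = 5
ψ -> (φ <-> φ) = 0 -> 5 = 5
(!φ <-> (φ <-> φ)) <-> (ψ -> (φ <-> φ)) = 5 <-> 5 = 5
φ <-> ψ = 0 <-> 0 = 5
!(φ <-> ψ) = !5 = 0
((!φ <-> (φ <-> φ)) <-> (ψ -> (φ <-> φ))) -> !(φ <-> ψ) = 5 -> 0 = 0
!φ = !0 = 5
φ -> !φ = 0 -> 5 = 5
φ -> φ = 0 -> 0 = 5
(φ -> !φ) -> (φ -> φ) = 5 -> 5 = 5
(((!φ <-> (φ <-> φ)) <-> (ψ -> (φ <-> φ))) -> !(φ <-> ψ)) <-> ((φ -> !φ) -> (φ -> φ)) = 0 <-> 5 = 0
No assignment yields a value below 0, so this is the minimum.

0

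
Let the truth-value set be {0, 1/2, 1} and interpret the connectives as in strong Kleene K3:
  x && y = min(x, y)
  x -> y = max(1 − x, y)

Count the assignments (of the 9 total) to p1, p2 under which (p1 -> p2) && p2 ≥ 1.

3

p1 = 0, p2 = 0 ↦ 0  <
p1 = 0, p2 = 1/2 ↦ 1/2  <
p1 = 0, p2 = 1 ↦ 1  ≥
p1 = 1/2, p2 = 0 ↦ 0  <
p1 = 1/2, p2 = 1/2 ↦ 1/2  <
p1 = 1/2, p2 = 1 ↦ 1  ≥
p1 = 1, p2 = 0 ↦ 0  <
p1 = 1, p2 = 1/2 ↦ 1/2  <
p1 = 1, p2 = 1 ↦ 1  ≥
So 3 of the 9 assignments meet the threshold.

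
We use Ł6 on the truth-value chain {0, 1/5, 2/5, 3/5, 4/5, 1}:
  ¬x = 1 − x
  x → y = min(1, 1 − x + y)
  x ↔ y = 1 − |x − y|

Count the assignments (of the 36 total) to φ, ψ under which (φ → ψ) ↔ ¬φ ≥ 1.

11

value 1: 11 assignments (counts)
value 4/5: 9 assignments
value 3/5: 7 assignments
value 2/5: 5 assignments
value 1/5: 3 assignments
value 0: 1 assignment
So 11 of the 36 assignments meet the threshold.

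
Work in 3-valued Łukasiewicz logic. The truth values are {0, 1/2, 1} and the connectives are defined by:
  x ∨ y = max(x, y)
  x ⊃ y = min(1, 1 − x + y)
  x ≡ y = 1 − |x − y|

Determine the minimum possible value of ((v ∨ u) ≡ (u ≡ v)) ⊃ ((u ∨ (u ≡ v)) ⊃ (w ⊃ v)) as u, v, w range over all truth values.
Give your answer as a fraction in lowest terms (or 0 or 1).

Take u = 1/2, v = 0, w = 1:
v ∨ u = 0 ∨ 1/2 = 1/2
u ≡ v = 1/2 ≡ 0 = 1/2
(v ∨ u) ≡ (u ≡ v) = 1/2 ≡ 1/2 = 1
u ≡ v = 1/2 ≡ 0 = 1/2
u ∨ (u ≡ v) = 1/2 ∨ 1/2 = 1/2
w ⊃ v = 1 ⊃ 0 = 0
(u ∨ (u ≡ v)) ⊃ (w ⊃ v) = 1/2 ⊃ 0 = 1/2
((v ∨ u) ≡ (u ≡ v)) ⊃ ((u ∨ (u ≡ v)) ⊃ (w ⊃ v)) = 1 ⊃ 1/2 = 1/2
No assignment yields a value below 1/2, so this is the minimum.

1/2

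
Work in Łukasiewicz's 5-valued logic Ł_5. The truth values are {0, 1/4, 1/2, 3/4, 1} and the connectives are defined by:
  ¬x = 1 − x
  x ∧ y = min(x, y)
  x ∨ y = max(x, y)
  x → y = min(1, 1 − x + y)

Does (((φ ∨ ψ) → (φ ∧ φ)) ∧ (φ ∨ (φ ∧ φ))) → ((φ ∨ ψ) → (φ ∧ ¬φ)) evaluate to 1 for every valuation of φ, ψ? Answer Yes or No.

No

Counterexample: take φ = 3/4, ψ = 0.
φ ∨ ψ = 3/4 ∨ 0 = 3/4
φ ∧ φ = 3/4 ∧ 3/4 = 3/4
(φ ∨ ψ) → (φ ∧ φ) = 3/4 → 3/4 = 1
φ ∧ φ = 3/4 ∧ 3/4 = 3/4
φ ∨ (φ ∧ φ) = 3/4 ∨ 3/4 = 3/4
((φ ∨ ψ) → (φ ∧ φ)) ∧ (φ ∨ (φ ∧ φ)) = 1 ∧ 3/4 = 3/4
φ ∨ ψ = 3/4 ∨ 0 = 3/4
¬φ = ¬3/4 = 1/4
φ ∧ ¬φ = 3/4 ∧ 1/4 = 1/4
(φ ∨ ψ) → (φ ∧ ¬φ) = 3/4 → 1/4 = 1/2
(((φ ∨ ψ) → (φ ∧ φ)) ∧ (φ ∨ (φ ∧ φ))) → ((φ ∨ ψ) → (φ ∧ ¬φ)) = 3/4 → 1/2 = 3/4
This gives 3/4 ≠ 1.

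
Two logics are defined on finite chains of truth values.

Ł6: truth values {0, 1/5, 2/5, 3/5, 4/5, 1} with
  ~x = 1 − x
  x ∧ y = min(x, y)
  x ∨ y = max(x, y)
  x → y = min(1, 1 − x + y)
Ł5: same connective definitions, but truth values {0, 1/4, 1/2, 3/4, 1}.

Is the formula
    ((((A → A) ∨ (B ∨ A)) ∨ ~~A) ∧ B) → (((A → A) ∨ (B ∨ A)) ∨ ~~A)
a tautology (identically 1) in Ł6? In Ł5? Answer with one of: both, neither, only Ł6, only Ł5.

In Ł6: every assignment gives 1 — tautology.
In Ł5: every assignment gives 1 — tautology.

both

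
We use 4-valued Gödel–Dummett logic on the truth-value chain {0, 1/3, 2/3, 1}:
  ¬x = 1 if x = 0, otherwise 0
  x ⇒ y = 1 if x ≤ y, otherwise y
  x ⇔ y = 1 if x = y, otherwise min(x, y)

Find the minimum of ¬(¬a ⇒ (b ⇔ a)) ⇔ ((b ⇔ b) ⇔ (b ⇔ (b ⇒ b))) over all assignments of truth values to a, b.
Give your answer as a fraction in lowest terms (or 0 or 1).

0

Take a = 1/3, b = 1/3:
¬a = ¬1/3 = 0
b ⇔ a = 1/3 ⇔ 1/3 = 1
¬a ⇒ (b ⇔ a) = 0 ⇒ 1 = 1
¬(¬a ⇒ (b ⇔ a)) = ¬1 = 0
b ⇔ b = 1/3 ⇔ 1/3 = 1
b ⇒ b = 1/3 ⇒ 1/3 = 1
b ⇔ (b ⇒ b) = 1/3 ⇔ 1 = 1/3
(b ⇔ b) ⇔ (b ⇔ (b ⇒ b)) = 1 ⇔ 1/3 = 1/3
¬(¬a ⇒ (b ⇔ a)) ⇔ ((b ⇔ b) ⇔ (b ⇔ (b ⇒ b))) = 0 ⇔ 1/3 = 0
No assignment yields a value below 0, so this is the minimum.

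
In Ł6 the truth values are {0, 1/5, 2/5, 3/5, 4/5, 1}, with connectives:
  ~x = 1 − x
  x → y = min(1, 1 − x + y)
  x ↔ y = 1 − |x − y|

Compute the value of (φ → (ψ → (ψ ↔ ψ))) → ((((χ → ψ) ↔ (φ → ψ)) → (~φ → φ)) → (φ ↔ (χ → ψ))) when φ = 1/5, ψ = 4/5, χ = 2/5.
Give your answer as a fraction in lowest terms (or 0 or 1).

ψ ↔ ψ = 4/5 ↔ 4/5 = 1
ψ → (ψ ↔ ψ) = 4/5 → 1 = 1
φ → (ψ → (ψ ↔ ψ)) = 1/5 → 1 = 1
χ → ψ = 2/5 → 4/5 = 1
φ → ψ = 1/5 → 4/5 = 1
(χ → ψ) ↔ (φ → ψ) = 1 ↔ 1 = 1
~φ = ~1/5 = 4/5
~φ → φ = 4/5 → 1/5 = 2/5
((χ → ψ) ↔ (φ → ψ)) → (~φ → φ) = 1 → 2/5 = 2/5
χ → ψ = 2/5 → 4/5 = 1
φ ↔ (χ → ψ) = 1/5 ↔ 1 = 1/5
(((χ → ψ) ↔ (φ → ψ)) → (~φ → φ)) → (φ ↔ (χ → ψ)) = 2/5 → 1/5 = 4/5
(φ → (ψ → (ψ ↔ ψ))) → ((((χ → ψ) ↔ (φ → ψ)) → (~φ → φ)) → (φ ↔ (χ → ψ))) = 1 → 4/5 = 4/5

4/5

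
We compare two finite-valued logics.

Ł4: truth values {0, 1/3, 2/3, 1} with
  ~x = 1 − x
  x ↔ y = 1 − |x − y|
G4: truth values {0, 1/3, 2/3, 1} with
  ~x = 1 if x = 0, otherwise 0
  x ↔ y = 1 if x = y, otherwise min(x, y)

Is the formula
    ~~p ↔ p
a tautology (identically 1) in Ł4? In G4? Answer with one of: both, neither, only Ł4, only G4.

In Ł4: every assignment gives 1 — tautology.
In G4: at p = 1/3 the value is 1/3 — not a tautology.

only Ł4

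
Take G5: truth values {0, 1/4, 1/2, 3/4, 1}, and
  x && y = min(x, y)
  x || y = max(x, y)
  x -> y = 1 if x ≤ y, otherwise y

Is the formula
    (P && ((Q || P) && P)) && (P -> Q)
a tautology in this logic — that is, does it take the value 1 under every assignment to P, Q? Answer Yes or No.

Counterexample: take P = 0, Q = 0.
Q || P = 0 || 0 = 0
(Q || P) && P = 0 && 0 = 0
P && ((Q || P) && P) = 0 && 0 = 0
P -> Q = 0 -> 0 = 1
(P && ((Q || P) && P)) && (P -> Q) = 0 && 1 = 0
This gives 0 ≠ 1.

No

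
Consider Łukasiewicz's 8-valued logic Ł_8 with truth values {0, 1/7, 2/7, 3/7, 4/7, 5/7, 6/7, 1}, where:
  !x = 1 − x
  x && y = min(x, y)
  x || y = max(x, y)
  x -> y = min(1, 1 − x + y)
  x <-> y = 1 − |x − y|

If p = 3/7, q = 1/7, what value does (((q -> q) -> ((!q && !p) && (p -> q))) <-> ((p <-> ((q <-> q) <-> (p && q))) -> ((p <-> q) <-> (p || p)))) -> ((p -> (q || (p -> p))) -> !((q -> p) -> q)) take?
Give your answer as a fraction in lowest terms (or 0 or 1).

q -> q = 1/7 -> 1/7 = 1
!q = !1/7 = 6/7
!p = !3/7 = 4/7
!q && !p = 6/7 && 4/7 = 4/7
p -> q = 3/7 -> 1/7 = 5/7
(!q && !p) && (p -> q) = 4/7 && 5/7 = 4/7
(q -> q) -> ((!q && !p) && (p -> q)) = 1 -> 4/7 = 4/7
q <-> q = 1/7 <-> 1/7 = 1
p && q = 3/7 && 1/7 = 1/7
(q <-> q) <-> (p && q) = 1 <-> 1/7 = 1/7
p <-> ((q <-> q) <-> (p && q)) = 3/7 <-> 1/7 = 5/7
p <-> q = 3/7 <-> 1/7 = 5/7
p || p = 3/7 || 3/7 = 3/7
(p <-> q) <-> (p || p) = 5/7 <-> 3/7 = 5/7
(p <-> ((q <-> q) <-> (p && q))) -> ((p <-> q) <-> (p || p)) = 5/7 -> 5/7 = 1
((q -> q) -> ((!q && !p) && (p -> q))) <-> ((p <-> ((q <-> q) <-> (p && q))) -> ((p <-> q) <-> (p || p))) = 4/7 <-> 1 = 4/7
p -> p = 3/7 -> 3/7 = 1
q || (p -> p) = 1/7 || 1 = 1
p -> (q || (p -> p)) = 3/7 -> 1 = 1
q -> p = 1/7 -> 3/7 = 1
(q -> p) -> q = 1 -> 1/7 = 1/7
!((q -> p) -> q) = !1/7 = 6/7
(p -> (q || (p -> p))) -> !((q -> p) -> q) = 1 -> 6/7 = 6/7
(((q -> q) -> ((!q && !p) && (p -> q))) <-> ((p <-> ((q <-> q) <-> (p && q))) -> ((p <-> q) <-> (p || p)))) -> ((p -> (q || (p -> p))) -> !((q -> p) -> q)) = 4/7 -> 6/7 = 1

1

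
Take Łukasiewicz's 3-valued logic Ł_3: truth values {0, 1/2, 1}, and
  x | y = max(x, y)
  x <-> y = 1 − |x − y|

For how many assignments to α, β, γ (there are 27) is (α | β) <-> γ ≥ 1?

value 1: 9 assignments (counts)
value 1/2: 12 assignments
value 0: 6 assignments
So 9 of the 27 assignments meet the threshold.

9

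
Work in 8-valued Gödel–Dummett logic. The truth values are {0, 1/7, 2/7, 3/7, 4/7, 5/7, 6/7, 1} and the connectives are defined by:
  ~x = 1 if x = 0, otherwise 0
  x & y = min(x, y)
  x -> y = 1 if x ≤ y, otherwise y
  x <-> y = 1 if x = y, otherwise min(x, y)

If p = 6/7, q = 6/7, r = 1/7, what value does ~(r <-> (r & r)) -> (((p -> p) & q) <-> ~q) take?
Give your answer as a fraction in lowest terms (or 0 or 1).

r & r = 1/7 & 1/7 = 1/7
r <-> (r & r) = 1/7 <-> 1/7 = 1
~(r <-> (r & r)) = ~1 = 0
p -> p = 6/7 -> 6/7 = 1
(p -> p) & q = 1 & 6/7 = 6/7
~q = ~6/7 = 0
((p -> p) & q) <-> ~q = 6/7 <-> 0 = 0
~(r <-> (r & r)) -> (((p -> p) & q) <-> ~q) = 0 -> 0 = 1

1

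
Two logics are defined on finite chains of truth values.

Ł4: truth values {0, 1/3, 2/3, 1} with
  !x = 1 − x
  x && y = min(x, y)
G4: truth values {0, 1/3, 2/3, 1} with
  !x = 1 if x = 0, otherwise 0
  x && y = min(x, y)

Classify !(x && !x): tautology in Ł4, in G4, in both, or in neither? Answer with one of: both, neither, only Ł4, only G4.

only G4

In Ł4: at x = 1/3 the value is 2/3 — not a tautology.
In G4: every assignment gives 1 — tautology.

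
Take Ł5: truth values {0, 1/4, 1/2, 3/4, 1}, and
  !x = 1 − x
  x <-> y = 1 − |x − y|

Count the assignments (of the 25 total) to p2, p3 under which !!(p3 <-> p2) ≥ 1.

value 1: 5 assignments (counts)
value 3/4: 8 assignments
value 1/2: 6 assignments
value 1/4: 4 assignments
value 0: 2 assignments
So 5 of the 25 assignments meet the threshold.

5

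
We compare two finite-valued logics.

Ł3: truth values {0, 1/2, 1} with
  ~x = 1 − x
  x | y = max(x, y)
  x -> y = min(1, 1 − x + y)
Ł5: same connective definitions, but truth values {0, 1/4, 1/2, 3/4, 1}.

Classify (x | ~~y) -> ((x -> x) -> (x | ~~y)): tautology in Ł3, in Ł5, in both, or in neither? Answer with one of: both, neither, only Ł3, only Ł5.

In Ł3: every assignment gives 1 — tautology.
In Ł5: every assignment gives 1 — tautology.

both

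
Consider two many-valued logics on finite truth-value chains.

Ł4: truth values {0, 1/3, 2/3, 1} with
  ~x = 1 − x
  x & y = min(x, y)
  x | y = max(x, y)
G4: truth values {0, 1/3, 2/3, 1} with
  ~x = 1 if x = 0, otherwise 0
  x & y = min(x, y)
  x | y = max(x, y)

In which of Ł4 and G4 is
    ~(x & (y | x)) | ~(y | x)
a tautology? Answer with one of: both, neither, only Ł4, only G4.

neither

In Ł4: at x = 1/3, y = 0 the value is 2/3 — not a tautology.
In G4: at x = 1/3, y = 0 the value is 0 — not a tautology.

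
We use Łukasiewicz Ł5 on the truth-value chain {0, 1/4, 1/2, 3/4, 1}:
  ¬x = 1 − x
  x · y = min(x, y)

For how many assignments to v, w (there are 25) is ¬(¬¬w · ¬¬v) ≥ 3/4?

16

value 1: 9 assignments (counts)
value 3/4: 7 assignments (counts)
value 1/2: 5 assignments
value 1/4: 3 assignments
value 0: 1 assignment
So 16 of the 25 assignments meet the threshold.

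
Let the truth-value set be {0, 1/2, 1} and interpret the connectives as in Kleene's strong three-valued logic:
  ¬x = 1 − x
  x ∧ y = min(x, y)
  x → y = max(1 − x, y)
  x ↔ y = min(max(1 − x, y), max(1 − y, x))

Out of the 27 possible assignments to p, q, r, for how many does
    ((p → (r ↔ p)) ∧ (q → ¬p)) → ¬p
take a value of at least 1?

14

value 1: 14 assignments (counts)
value 1/2: 12 assignments
value 0: 1 assignment
So 14 of the 27 assignments meet the threshold.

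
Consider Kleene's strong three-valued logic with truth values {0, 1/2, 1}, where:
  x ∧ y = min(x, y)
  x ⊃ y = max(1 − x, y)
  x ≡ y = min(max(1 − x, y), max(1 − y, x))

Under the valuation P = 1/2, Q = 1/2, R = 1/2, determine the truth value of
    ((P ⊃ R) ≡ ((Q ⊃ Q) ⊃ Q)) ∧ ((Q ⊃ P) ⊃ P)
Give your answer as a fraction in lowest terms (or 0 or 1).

1/2

P ⊃ R = 1/2 ⊃ 1/2 = 1/2
Q ⊃ Q = 1/2 ⊃ 1/2 = 1/2
(Q ⊃ Q) ⊃ Q = 1/2 ⊃ 1/2 = 1/2
(P ⊃ R) ≡ ((Q ⊃ Q) ⊃ Q) = 1/2 ≡ 1/2 = 1/2
Q ⊃ P = 1/2 ⊃ 1/2 = 1/2
(Q ⊃ P) ⊃ P = 1/2 ⊃ 1/2 = 1/2
((P ⊃ R) ≡ ((Q ⊃ Q) ⊃ Q)) ∧ ((Q ⊃ P) ⊃ P) = 1/2 ∧ 1/2 = 1/2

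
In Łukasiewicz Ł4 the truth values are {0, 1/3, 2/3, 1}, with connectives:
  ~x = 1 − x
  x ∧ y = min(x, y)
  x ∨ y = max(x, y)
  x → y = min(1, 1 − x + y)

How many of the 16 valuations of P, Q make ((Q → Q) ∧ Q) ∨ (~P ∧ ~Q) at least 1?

P = 0, Q = 0 ↦ 1  ≥
P = 0, Q = 1/3 ↦ 2/3  <
P = 0, Q = 2/3 ↦ 2/3  <
P = 0, Q = 1 ↦ 1  ≥
P = 1/3, Q = 0 ↦ 2/3  <
P = 1/3, Q = 1/3 ↦ 2/3  <
P = 1/3, Q = 2/3 ↦ 2/3  <
P = 1/3, Q = 1 ↦ 1  ≥
P = 2/3, Q = 0 ↦ 1/3  <
P = 2/3, Q = 1/3 ↦ 1/3  <
P = 2/3, Q = 2/3 ↦ 2/3  <
P = 2/3, Q = 1 ↦ 1  ≥
P = 1, Q = 0 ↦ 0  <
P = 1, Q = 1/3 ↦ 1/3  <
P = 1, Q = 2/3 ↦ 2/3  <
P = 1, Q = 1 ↦ 1  ≥
So 5 of the 16 assignments meet the threshold.

5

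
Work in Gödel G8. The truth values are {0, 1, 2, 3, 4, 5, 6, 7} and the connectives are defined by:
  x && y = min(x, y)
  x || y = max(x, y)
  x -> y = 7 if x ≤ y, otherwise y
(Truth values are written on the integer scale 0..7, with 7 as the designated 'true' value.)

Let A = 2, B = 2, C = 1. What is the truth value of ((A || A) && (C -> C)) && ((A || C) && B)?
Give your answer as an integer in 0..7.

2

A || A = 2 || 2 = 2
C -> C = 1 -> 1 = 7
(A || A) && (C -> C) = 2 && 7 = 2
A || C = 2 || 1 = 2
(A || C) && B = 2 && 2 = 2
((A || A) && (C -> C)) && ((A || C) && B) = 2 && 2 = 2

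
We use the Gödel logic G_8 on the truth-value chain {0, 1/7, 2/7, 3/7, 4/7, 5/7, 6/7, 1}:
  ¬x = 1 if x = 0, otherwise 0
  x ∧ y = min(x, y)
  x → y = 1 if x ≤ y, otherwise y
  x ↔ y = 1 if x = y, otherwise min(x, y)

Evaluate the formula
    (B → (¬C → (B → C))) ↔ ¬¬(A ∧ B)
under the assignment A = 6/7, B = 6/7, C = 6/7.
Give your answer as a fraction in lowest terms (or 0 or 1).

¬C = ¬6/7 = 0
B → C = 6/7 → 6/7 = 1
¬C → (B → C) = 0 → 1 = 1
B → (¬C → (B → C)) = 6/7 → 1 = 1
A ∧ B = 6/7 ∧ 6/7 = 6/7
¬(A ∧ B) = ¬6/7 = 0
¬¬(A ∧ B) = ¬0 = 1
(B → (¬C → (B → C))) ↔ ¬¬(A ∧ B) = 1 ↔ 1 = 1

1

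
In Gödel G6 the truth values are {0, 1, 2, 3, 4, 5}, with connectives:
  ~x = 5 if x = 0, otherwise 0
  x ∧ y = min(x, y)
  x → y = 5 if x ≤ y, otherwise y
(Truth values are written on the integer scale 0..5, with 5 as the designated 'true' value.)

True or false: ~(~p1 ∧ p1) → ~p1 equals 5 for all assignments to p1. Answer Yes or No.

No

Counterexample: take p1 = 1.
~p1 = ~1 = 0
~p1 ∧ p1 = 0 ∧ 1 = 0
~(~p1 ∧ p1) = ~0 = 5
~(~p1 ∧ p1) → ~p1 = 5 → 0 = 0
This gives 0 ≠ 5.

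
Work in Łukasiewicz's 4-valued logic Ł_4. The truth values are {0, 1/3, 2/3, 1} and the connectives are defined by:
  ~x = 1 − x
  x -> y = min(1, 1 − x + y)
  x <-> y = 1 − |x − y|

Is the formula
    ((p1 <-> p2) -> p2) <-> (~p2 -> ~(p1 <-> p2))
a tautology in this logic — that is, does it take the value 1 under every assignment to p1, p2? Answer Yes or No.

Yes

p1 = 0, p2 = 0 ↦ 1
p1 = 0, p2 = 1/3 ↦ 1
p1 = 0, p2 = 2/3 ↦ 1
p1 = 0, p2 = 1 ↦ 1
p1 = 1/3, p2 = 0 ↦ 1
p1 = 1/3, p2 = 1/3 ↦ 1
p1 = 1/3, p2 = 2/3 ↦ 1
p1 = 1/3, p2 = 1 ↦ 1
p1 = 2/3, p2 = 0 ↦ 1
p1 = 2/3, p2 = 1/3 ↦ 1
p1 = 2/3, p2 = 2/3 ↦ 1
p1 = 2/3, p2 = 1 ↦ 1
p1 = 1, p2 = 0 ↦ 1
p1 = 1, p2 = 1/3 ↦ 1
p1 = 1, p2 = 2/3 ↦ 1
p1 = 1, p2 = 1 ↦ 1
Every assignment gives a value ≥ 1.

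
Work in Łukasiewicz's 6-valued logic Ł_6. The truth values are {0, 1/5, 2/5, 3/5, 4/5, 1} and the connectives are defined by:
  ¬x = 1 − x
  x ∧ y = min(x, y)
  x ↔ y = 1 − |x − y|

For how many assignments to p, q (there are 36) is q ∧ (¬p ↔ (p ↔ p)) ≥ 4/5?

value 1: 1 assignment (counts)
value 4/5: 3 assignments (counts)
value 3/5: 5 assignments
value 2/5: 7 assignments
value 1/5: 9 assignments
value 0: 11 assignments
So 4 of the 36 assignments meet the threshold.

4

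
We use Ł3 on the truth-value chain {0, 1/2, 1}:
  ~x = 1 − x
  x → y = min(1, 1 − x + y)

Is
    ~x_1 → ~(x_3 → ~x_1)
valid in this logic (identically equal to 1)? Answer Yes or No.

Counterexample: take x_1 = 0, x_3 = 0.
~x_1 = ~0 = 1
x_3 → ~x_1 = 0 → 1 = 1
~(x_3 → ~x_1) = ~1 = 0
~x_1 → ~(x_3 → ~x_1) = 1 → 0 = 0
This gives 0 ≠ 1.

No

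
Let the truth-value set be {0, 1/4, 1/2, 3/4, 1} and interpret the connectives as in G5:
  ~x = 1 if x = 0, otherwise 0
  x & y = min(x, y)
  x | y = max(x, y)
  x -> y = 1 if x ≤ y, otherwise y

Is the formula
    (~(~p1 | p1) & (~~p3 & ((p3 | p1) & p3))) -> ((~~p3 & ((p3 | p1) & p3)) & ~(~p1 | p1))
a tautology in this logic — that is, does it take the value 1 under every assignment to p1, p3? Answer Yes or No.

Yes

At p1 = 3/4, p3 = 1/4, for instance:
~p1 = ~3/4 = 0
~p1 | p1 = 0 | 3/4 = 3/4
~(~p1 | p1) = ~3/4 = 0
~p3 = ~1/4 = 0
~~p3 = ~0 = 1
p3 | p1 = 1/4 | 3/4 = 3/4
(p3 | p1) & p3 = 3/4 & 1/4 = 1/4
~~p3 & ((p3 | p1) & p3) = 1 & 1/4 = 1/4
~(~p1 | p1) & (~~p3 & ((p3 | p1) & p3)) = 0 & 1/4 = 0
(~~p3 & ((p3 | p1) & p3)) & ~(~p1 | p1) = 1/4 & 0 = 0
(~(~p1 | p1) & (~~p3 & ((p3 | p1) & p3))) -> ((~~p3 & ((p3 | p1) & p3)) & ~(~p1 | p1)) = 0 -> 0 = 1
and checking the remaining 24 assignments likewise gives ≥ 1 in every case.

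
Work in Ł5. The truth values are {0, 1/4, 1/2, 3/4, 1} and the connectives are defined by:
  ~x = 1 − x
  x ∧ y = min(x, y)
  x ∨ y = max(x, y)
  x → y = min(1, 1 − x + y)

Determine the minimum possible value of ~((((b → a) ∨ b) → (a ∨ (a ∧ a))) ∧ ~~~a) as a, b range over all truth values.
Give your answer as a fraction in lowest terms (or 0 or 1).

1/2

Take a = 0, b = 1/2:
b → a = 1/2 → 0 = 1/2
(b → a) ∨ b = 1/2 ∨ 1/2 = 1/2
a ∧ a = 0 ∧ 0 = 0
a ∨ (a ∧ a) = 0 ∨ 0 = 0
((b → a) ∨ b) → (a ∨ (a ∧ a)) = 1/2 → 0 = 1/2
~a = ~0 = 1
~~a = ~1 = 0
~~~a = ~0 = 1
(((b → a) ∨ b) → (a ∨ (a ∧ a))) ∧ ~~~a = 1/2 ∧ 1 = 1/2
~((((b → a) ∨ b) → (a ∨ (a ∧ a))) ∧ ~~~a) = ~1/2 = 1/2
No assignment yields a value below 1/2, so this is the minimum.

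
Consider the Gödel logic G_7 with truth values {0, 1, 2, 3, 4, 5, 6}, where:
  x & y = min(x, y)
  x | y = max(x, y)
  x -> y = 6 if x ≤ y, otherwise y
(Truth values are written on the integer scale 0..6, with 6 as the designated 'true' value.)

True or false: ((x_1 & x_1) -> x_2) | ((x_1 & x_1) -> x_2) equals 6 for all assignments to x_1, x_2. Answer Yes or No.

No

Counterexample: take x_1 = 1, x_2 = 0.
x_1 & x_1 = 1 & 1 = 1
(x_1 & x_1) -> x_2 = 1 -> 0 = 0
x_1 & x_1 = 1 & 1 = 1
(x_1 & x_1) -> x_2 = 1 -> 0 = 0
((x_1 & x_1) -> x_2) | ((x_1 & x_1) -> x_2) = 0 | 0 = 0
This gives 0 ≠ 6.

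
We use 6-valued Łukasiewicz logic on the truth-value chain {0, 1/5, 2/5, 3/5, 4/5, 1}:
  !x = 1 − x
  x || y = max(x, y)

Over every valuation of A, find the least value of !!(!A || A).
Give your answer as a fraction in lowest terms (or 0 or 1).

3/5

Take A = 2/5:
!A = !2/5 = 3/5
!A || A = 3/5 || 2/5 = 3/5
!(!A || A) = !3/5 = 2/5
!!(!A || A) = !2/5 = 3/5
No assignment yields a value below 3/5, so this is the minimum.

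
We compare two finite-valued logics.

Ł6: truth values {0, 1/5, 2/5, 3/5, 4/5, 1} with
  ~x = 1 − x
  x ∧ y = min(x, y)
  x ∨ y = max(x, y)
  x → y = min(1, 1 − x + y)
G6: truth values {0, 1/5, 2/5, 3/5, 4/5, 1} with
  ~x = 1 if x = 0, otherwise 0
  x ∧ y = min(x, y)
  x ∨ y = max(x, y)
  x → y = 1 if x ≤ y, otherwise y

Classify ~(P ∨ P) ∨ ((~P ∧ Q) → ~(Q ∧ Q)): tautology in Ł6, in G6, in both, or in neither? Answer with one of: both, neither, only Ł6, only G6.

In Ł6: at P = 1/5, Q = 3/5 the value is 4/5 — not a tautology.
In G6: every assignment gives 1 — tautology.

only G6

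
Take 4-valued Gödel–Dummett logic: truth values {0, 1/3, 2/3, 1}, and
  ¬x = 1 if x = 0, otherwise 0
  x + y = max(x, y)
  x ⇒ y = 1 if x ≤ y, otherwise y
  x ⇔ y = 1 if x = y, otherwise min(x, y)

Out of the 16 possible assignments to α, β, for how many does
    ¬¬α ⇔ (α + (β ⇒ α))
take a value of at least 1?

12

α = 0, β = 0 ↦ 0  <
α = 0, β = 1/3 ↦ 1  ≥
α = 0, β = 2/3 ↦ 1  ≥
α = 0, β = 1 ↦ 1  ≥
α = 1/3, β = 0 ↦ 1  ≥
α = 1/3, β = 1/3 ↦ 1  ≥
α = 1/3, β = 2/3 ↦ 1/3  <
α = 1/3, β = 1 ↦ 1/3  <
α = 2/3, β = 0 ↦ 1  ≥
α = 2/3, β = 1/3 ↦ 1  ≥
α = 2/3, β = 2/3 ↦ 1  ≥
α = 2/3, β = 1 ↦ 2/3  <
α = 1, β = 0 ↦ 1  ≥
α = 1, β = 1/3 ↦ 1  ≥
α = 1, β = 2/3 ↦ 1  ≥
α = 1, β = 1 ↦ 1  ≥
So 12 of the 16 assignments meet the threshold.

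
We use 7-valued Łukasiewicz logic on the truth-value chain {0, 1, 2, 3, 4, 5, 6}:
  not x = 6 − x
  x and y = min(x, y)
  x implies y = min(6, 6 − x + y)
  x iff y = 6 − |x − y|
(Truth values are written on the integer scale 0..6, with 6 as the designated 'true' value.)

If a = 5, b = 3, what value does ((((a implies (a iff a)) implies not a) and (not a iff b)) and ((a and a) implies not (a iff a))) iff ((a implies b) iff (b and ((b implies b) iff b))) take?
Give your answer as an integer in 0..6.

2

a iff a = 5 iff 5 = 6
a implies (a iff a) = 5 implies 6 = 6
not a = not 5 = 1
(a implies (a iff a)) implies not a = 6 implies 1 = 1
not a = not 5 = 1
not a iff b = 1 iff 3 = 4
((a implies (a iff a)) implies not a) and (not a iff b) = 1 and 4 = 1
a and a = 5 and 5 = 5
a iff a = 5 iff 5 = 6
not (a iff a) = not 6 = 0
(a and a) implies not (a iff a) = 5 implies 0 = 1
(((a implies (a iff a)) implies not a) and (not a iff b)) and ((a and a) implies not (a iff a)) = 1 and 1 = 1
a implies b = 5 implies 3 = 4
b implies b = 3 implies 3 = 6
(b implies b) iff b = 6 iff 3 = 3
b and ((b implies b) iff b) = 3 and 3 = 3
(a implies b) iff (b and ((b implies b) iff b)) = 4 iff 3 = 5
((((a implies (a iff a)) implies not a) and (not a iff b)) and ((a and a) implies not (a iff a))) iff ((a implies b) iff (b and ((b implies b) iff b))) = 1 iff 5 = 2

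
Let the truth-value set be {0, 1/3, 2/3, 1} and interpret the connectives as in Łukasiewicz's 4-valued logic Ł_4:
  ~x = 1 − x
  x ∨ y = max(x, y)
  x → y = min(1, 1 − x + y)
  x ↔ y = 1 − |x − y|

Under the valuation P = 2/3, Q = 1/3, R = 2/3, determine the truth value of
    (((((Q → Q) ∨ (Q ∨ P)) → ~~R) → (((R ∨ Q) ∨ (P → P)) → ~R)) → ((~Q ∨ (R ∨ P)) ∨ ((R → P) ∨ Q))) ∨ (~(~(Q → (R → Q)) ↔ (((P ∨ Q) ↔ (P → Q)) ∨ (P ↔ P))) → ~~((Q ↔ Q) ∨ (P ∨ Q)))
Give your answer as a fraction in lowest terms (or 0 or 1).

1

Q → Q = 1/3 → 1/3 = 1
Q ∨ P = 1/3 ∨ 2/3 = 2/3
(Q → Q) ∨ (Q ∨ P) = 1 ∨ 2/3 = 1
~R = ~2/3 = 1/3
~~R = ~1/3 = 2/3
((Q → Q) ∨ (Q ∨ P)) → ~~R = 1 → 2/3 = 2/3
R ∨ Q = 2/3 ∨ 1/3 = 2/3
P → P = 2/3 → 2/3 = 1
(R ∨ Q) ∨ (P → P) = 2/3 ∨ 1 = 1
~R = ~2/3 = 1/3
((R ∨ Q) ∨ (P → P)) → ~R = 1 → 1/3 = 1/3
(((Q → Q) ∨ (Q ∨ P)) → ~~R) → (((R ∨ Q) ∨ (P → P)) → ~R) = 2/3 → 1/3 = 2/3
~Q = ~1/3 = 2/3
R ∨ P = 2/3 ∨ 2/3 = 2/3
~Q ∨ (R ∨ P) = 2/3 ∨ 2/3 = 2/3
R → P = 2/3 → 2/3 = 1
(R → P) ∨ Q = 1 ∨ 1/3 = 1
(~Q ∨ (R ∨ P)) ∨ ((R → P) ∨ Q) = 2/3 ∨ 1 = 1
((((Q → Q) ∨ (Q ∨ P)) → ~~R) → (((R ∨ Q) ∨ (P → P)) → ~R)) → ((~Q ∨ (R ∨ P)) ∨ ((R → P) ∨ Q)) = 2/3 → 1 = 1
R → Q = 2/3 → 1/3 = 2/3
Q → (R → Q) = 1/3 → 2/3 = 1
~(Q → (R → Q)) = ~1 = 0
P ∨ Q = 2/3 ∨ 1/3 = 2/3
P → Q = 2/3 → 1/3 = 2/3
(P ∨ Q) ↔ (P → Q) = 2/3 ↔ 2/3 = 1
P ↔ P = 2/3 ↔ 2/3 = 1
((P ∨ Q) ↔ (P → Q)) ∨ (P ↔ P) = 1 ∨ 1 = 1
~(Q → (R → Q)) ↔ (((P ∨ Q) ↔ (P → Q)) ∨ (P ↔ P)) = 0 ↔ 1 = 0
~(~(Q → (R → Q)) ↔ (((P ∨ Q) ↔ (P → Q)) ∨ (P ↔ P))) = ~0 = 1
Q ↔ Q = 1/3 ↔ 1/3 = 1
P ∨ Q = 2/3 ∨ 1/3 = 2/3
(Q ↔ Q) ∨ (P ∨ Q) = 1 ∨ 2/3 = 1
~((Q ↔ Q) ∨ (P ∨ Q)) = ~1 = 0
~~((Q ↔ Q) ∨ (P ∨ Q)) = ~0 = 1
~(~(Q → (R → Q)) ↔ (((P ∨ Q) ↔ (P → Q)) ∨ (P ↔ P))) → ~~((Q ↔ Q) ∨ (P ∨ Q)) = 1 → 1 = 1
(((((Q → Q) ∨ (Q ∨ P)) → ~~R) → (((R ∨ Q) ∨ (P → P)) → ~R)) → ((~Q ∨ (R ∨ P)) ∨ ((R → P) ∨ Q))) ∨ (~(~(Q → (R → Q)) ↔ (((P ∨ Q) ↔ (P → Q)) ∨ (P ↔ P))) → ~~((Q ↔ Q) ∨ (P ∨ Q))) = 1 ∨ 1 = 1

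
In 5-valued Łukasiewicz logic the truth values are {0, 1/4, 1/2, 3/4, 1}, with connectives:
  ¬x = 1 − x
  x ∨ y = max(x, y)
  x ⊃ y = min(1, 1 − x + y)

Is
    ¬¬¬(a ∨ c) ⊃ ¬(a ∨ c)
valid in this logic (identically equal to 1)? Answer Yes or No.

At a = 1/2, c = 1, for instance:
a ∨ c = 1/2 ∨ 1 = 1
¬(a ∨ c) = ¬1 = 0
¬¬(a ∨ c) = ¬0 = 1
¬¬¬(a ∨ c) = ¬1 = 0
¬¬¬(a ∨ c) ⊃ ¬(a ∨ c) = 0 ⊃ 0 = 1
and checking the remaining 24 assignments likewise gives ≥ 1 in every case.

Yes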